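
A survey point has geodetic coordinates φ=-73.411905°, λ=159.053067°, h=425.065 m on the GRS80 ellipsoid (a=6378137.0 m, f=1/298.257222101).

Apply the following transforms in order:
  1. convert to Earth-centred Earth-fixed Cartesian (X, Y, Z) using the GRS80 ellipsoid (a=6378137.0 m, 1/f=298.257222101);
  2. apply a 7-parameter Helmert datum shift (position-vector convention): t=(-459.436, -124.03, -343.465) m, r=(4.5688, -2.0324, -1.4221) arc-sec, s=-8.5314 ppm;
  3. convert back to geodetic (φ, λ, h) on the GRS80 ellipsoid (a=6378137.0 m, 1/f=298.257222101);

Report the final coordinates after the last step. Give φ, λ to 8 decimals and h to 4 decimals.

start: φ=-73.411905°, λ=159.053067°, h=425.065 m
→ ECEF (a=6378137.000, f=1/298.257222101): X=-1705916.1409, Y=653027.6711, Z=-6090931.3050
→ Helmert 7p (PV): X=-1706296.5052, Y=653044.7453, Z=-6091225.1501
→ geod (Bowring, a=6378137.000): φ=-73.40955402°, λ=159.05683140°, h=809.8434 m

φ=-73.40955402°, λ=159.05683140°, h=809.8434 m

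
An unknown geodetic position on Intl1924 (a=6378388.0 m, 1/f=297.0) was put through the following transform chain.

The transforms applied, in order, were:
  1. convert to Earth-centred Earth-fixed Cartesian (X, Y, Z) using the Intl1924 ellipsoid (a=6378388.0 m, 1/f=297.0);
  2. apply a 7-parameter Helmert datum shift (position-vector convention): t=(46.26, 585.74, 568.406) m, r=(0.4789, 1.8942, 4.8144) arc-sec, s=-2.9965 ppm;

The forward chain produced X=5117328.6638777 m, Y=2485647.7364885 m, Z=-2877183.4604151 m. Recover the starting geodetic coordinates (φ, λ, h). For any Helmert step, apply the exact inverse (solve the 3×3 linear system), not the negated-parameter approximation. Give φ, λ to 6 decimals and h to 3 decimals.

φ=-26.988801°, λ=25.900689°, h=1255.377 m

start: X=5117328.6639, Y=2485647.7365, Z=-2877183.4604 m
→ Helmert⁻¹: X=5117382.1657, Y=2484943.3174, Z=-2877719.2644
→ geod (Bowring, a=6378388.000): φ=-26.98880100°, λ=25.90068900°, h=1255.3770 m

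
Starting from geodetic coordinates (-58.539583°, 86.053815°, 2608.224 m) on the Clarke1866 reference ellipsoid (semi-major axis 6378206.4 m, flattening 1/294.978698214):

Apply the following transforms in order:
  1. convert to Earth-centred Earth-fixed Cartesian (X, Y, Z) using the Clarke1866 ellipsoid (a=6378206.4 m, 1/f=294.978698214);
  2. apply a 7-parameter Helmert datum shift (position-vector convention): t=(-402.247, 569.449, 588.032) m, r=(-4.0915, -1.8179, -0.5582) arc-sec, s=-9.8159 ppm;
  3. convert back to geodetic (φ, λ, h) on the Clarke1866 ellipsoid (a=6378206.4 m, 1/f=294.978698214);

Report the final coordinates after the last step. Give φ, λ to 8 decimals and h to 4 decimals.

φ=-58.53378915°, λ=86.06027418°, h=2326.6148 m

start: φ=-58.539583°, λ=86.053815°, h=2608.224 m
→ ECEF (a=6378206.400, f=1/294.978698214): X=229749.3451, Y=3330519.6708, Z=-5419371.1900
→ Helmert 7p (PV): X=229401.6187, Y=3330948.3076, Z=-5418794.0012
→ geod (Bowring, a=6378206.400): φ=-58.53378915°, λ=86.06027418°, h=2326.6148 m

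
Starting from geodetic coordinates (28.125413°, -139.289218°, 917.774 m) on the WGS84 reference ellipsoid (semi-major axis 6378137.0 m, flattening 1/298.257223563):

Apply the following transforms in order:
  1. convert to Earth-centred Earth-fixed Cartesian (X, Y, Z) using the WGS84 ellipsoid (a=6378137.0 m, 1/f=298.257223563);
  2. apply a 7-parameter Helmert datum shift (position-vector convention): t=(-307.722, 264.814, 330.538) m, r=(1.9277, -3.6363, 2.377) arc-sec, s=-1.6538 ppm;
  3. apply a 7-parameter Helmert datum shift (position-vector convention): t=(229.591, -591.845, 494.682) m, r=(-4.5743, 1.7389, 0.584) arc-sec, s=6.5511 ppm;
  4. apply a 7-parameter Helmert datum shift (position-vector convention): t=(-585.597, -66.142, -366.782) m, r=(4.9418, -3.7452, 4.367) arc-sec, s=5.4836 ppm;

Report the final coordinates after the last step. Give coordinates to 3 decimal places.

start: φ=28.125413°, λ=-139.289218°, h=917.774 m
→ ECEF (a=6378137.000, f=1/298.257223563): X=-4267598.5473, Y=-3672111.2968, Z=2989202.2621
→ Helmert 7p (PV): X=-4267909.5915, Y=-3671917.5260, Z=2989418.3034
→ Helmert 7p (PV): X=-4267672.3613, Y=-3672479.2137, Z=2990049.9819
→ Helmert 7p (PV): X=-4268257.8984, Y=-3672727.4865, Z=2989534.1189

X=-4268257.898 m, Y=-3672727.487 m, Z=2989534.119 m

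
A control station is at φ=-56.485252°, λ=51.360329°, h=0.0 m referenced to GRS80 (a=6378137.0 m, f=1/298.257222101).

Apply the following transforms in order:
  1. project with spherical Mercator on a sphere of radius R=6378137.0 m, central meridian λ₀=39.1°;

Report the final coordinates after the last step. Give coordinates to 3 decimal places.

start: φ=-56.485252°, λ=51.360329°, h=0.000 m
→ merc (R=6378137.0, λ₀=39.1°): E=1364813.5812, N=-7655628.3652

E=1364813.581 m, N=-7655628.365 m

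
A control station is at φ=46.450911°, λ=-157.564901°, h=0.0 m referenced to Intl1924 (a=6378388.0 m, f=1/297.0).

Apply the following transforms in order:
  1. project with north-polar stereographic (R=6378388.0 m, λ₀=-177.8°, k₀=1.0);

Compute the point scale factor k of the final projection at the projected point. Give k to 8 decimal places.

1.15956525

start: φ=46.450911°, λ=-157.564901°, h=0.000 m
→ into stereo (λ₀=-177.8°): φ=46.45091100°, λ−λ₀=20.23509900°
scale k = 1.15956525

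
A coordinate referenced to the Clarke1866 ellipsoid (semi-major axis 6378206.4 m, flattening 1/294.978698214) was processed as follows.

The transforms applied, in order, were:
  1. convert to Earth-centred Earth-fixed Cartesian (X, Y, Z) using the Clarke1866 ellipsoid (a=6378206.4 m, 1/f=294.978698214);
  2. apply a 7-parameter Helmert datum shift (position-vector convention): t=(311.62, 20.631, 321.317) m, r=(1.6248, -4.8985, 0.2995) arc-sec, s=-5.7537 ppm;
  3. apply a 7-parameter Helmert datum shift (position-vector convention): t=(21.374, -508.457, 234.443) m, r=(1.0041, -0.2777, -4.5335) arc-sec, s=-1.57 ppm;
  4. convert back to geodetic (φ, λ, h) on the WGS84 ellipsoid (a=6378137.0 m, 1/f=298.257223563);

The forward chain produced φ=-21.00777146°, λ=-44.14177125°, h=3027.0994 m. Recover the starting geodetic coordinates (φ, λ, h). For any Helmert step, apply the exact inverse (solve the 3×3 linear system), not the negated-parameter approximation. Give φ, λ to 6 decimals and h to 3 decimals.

φ=-21.016288°, λ=-44.140041°, h=2694.085 m

start: φ=-21.007771°, λ=-44.141771°, h=3027.099 m
→ ECEF (a=6378137.000, f=1/298.257223563): X=4276708.2946, Y=-4150468.8627, Z=-2273283.4808
→ Helmert⁻¹: X=4276781.7846, Y=-4149883.9892, Z=-2273507.0495
→ Helmert⁻¹: X=4276434.7423, Y=-4149952.6192, Z=-2273910.3186
→ geod (Bowring, a=6378206.400): φ=-21.01628800°, λ=-44.14004100°, h=2694.0850 m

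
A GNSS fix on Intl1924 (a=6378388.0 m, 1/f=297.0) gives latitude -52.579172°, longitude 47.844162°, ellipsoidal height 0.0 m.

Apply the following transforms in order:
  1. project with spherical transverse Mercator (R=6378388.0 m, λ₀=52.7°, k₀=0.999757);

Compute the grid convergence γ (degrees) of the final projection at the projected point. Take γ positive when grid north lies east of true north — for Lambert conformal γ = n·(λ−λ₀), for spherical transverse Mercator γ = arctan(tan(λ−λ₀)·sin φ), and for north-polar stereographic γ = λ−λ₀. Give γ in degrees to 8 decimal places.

3.85988626

start: φ=-52.579172°, λ=47.844162°, h=0.000 m
→ into tm (λ₀=52.7°): φ=-52.57917200°, λ−λ₀=-4.85583800°
convergence γ = 3.85988626°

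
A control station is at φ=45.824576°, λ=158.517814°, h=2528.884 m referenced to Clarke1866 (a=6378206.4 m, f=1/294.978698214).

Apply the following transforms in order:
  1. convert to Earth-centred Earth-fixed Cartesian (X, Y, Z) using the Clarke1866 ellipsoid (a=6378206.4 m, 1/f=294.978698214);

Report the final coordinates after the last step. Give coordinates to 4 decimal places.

start: φ=45.824576°, λ=158.517814°, h=2528.884 m
→ ECEF (a=6378206.400, f=1/294.978698214): X=-4144793.1347, Y=1631188.9903, Z=4553291.5739

X=-4144793.1347 m, Y=1631188.9903 m, Z=4553291.5739 m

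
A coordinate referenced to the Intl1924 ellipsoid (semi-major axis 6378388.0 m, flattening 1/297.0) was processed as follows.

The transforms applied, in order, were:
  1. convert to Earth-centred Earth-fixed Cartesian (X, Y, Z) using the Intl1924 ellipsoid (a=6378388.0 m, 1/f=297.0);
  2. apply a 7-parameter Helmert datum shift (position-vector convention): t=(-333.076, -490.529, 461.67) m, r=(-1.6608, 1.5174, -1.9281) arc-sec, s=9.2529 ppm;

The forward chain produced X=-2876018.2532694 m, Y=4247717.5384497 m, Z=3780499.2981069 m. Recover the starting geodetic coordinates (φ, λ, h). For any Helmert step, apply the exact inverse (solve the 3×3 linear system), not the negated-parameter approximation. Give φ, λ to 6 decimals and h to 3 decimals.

start: X=-2876018.2533, Y=4247717.5384, Z=3780499.2981 m
→ Helmert⁻¹: X=-2875726.0871, Y=4248111.4423, Z=3780015.7015
→ geod (Bowring, a=6378388.000): φ=36.56951400°, λ=124.09573100°, h=1381.2840 m

φ=36.569514°, λ=124.095731°, h=1381.284 m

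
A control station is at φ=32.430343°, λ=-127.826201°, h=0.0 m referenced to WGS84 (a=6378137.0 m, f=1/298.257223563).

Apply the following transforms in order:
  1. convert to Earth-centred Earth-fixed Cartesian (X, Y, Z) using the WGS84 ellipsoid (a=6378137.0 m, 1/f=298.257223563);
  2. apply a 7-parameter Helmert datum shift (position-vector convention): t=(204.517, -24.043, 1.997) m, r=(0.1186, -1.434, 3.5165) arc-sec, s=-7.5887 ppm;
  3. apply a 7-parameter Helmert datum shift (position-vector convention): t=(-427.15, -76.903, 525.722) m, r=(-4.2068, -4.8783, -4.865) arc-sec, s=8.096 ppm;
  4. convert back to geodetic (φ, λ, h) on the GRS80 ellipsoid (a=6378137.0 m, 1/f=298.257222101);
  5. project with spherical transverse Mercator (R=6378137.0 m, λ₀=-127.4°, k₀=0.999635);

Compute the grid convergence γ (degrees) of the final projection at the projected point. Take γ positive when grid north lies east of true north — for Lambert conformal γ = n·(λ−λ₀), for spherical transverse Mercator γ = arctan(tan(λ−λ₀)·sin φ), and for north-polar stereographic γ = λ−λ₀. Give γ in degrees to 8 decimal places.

start: φ=32.430343°, λ=-127.826201°, h=0.000 m
→ ECEF (a=6378137.000, f=1/298.257223563): X=-3304668.8466, Y=-4256332.9246, Z=3400805.7760
→ Helmert 7p (PV): X=-3304390.3310, Y=-4256382.9621, Z=3400756.5433
→ Helmert 7p (PV): X=-3305025.0568, Y=-4256347.0267, Z=3401318.4564
→ geod (Bowring, a=6378137.000): φ=32.43313462°, λ=-127.82910056°, h=468.7357 m
→ into tm (λ₀=-127.4°): φ=32.43313462°, λ−λ₀=-0.42910056°
convergence γ = -0.23013613°

-0.23013613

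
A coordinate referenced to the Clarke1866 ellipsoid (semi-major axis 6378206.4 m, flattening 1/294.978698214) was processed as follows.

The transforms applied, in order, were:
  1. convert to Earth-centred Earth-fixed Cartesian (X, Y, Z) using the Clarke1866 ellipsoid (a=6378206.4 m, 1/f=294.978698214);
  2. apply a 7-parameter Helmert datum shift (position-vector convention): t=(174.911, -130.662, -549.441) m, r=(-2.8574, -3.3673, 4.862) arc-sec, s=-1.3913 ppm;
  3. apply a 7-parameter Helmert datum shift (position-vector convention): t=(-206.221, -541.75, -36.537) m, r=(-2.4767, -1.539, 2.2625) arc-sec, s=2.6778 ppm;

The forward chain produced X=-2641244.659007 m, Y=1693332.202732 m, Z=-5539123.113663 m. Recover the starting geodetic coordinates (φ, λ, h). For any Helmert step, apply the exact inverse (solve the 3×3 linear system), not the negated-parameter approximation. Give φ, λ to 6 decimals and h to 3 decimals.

start: X=-2641244.6590, Y=1693332.2027, Z=-5539123.1137 m
→ Helmert⁻¹: X=-2641054.1132, Y=1693964.8956, Z=-5539031.6984
→ Helmert⁻¹: X=-2641283.1785, Y=1694236.8982, Z=-5538423.3734
→ geod (Bowring, a=6378206.400): φ=-60.63145600°, λ=147.32207600°, h=3788.7270 m

φ=-60.631456°, λ=147.322076°, h=3788.727 m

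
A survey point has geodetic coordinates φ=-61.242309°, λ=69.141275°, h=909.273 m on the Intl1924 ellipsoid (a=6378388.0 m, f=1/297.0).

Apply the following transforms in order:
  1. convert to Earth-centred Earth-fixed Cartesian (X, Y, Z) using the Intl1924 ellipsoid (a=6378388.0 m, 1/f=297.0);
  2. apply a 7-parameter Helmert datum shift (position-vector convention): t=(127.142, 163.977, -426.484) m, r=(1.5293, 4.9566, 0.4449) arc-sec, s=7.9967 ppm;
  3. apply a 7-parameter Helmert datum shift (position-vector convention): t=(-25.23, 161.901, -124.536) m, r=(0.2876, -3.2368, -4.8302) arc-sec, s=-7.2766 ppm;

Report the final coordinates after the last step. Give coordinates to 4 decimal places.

X=1095757.3957 m, Y=2875764.9681 m, Z=-5569840.2064 m

start: φ=-61.242309°, λ=69.141275°, h=909.273 m
→ ECEF (a=6378388.000, f=1/297.0): X=1095639.9872, Y=2875411.2562, Z=-5569301.3725
→ Helmert 7p (PV): X=1095635.8556, Y=2875641.8828, Z=-5569777.4020
→ Helmert 7p (PV): X=1095757.3957, Y=2875764.9681, Z=-5569840.2064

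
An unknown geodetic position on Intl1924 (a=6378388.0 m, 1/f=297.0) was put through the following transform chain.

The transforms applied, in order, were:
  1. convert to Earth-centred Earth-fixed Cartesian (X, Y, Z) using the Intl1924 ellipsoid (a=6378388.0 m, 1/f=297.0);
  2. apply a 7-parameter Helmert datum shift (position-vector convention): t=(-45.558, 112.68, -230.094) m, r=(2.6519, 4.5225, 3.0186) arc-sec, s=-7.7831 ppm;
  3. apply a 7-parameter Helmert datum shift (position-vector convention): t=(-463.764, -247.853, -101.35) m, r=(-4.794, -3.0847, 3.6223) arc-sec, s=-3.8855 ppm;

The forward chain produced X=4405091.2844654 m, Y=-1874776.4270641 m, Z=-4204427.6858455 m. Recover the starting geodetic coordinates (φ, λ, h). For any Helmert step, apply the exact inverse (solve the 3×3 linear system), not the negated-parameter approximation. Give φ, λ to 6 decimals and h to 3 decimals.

start: X=4405091.2845, Y=-1874776.4271, Z=-4204427.6858 m
→ Helmert⁻¹: X=4405476.3694, Y=-1874515.5042, Z=-4204452.1234
→ Helmert⁻¹: X=4405620.9585, Y=-1874761.3008, Z=-4204134.0518
→ geod (Bowring, a=6378388.000): φ=-41.47702100°, λ=-23.05162000°, h=2720.3250 m

φ=-41.477021°, λ=-23.051620°, h=2720.325 m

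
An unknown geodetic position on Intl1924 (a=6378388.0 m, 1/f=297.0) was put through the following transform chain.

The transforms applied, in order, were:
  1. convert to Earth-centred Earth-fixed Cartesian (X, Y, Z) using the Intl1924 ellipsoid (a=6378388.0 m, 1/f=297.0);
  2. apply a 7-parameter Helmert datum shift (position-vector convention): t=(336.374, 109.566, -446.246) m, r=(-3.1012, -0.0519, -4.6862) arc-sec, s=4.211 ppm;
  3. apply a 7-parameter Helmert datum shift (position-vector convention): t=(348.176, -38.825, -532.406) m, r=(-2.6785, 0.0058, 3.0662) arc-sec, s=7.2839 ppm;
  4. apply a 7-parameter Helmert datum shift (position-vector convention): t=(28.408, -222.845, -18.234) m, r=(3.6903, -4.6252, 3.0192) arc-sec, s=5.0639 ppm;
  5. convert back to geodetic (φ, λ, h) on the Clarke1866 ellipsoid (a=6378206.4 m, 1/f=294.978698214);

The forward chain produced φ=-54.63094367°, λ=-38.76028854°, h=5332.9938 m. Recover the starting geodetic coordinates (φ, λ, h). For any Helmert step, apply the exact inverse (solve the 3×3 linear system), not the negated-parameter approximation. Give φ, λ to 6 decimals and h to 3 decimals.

start: φ=-54.630944°, λ=-38.760289°, h=5332.994 m
→ ECEF (a=6378206.400, f=1/294.978698214): X=2887800.0649, Y=-2318557.2948, Z=-5181857.1587
→ Helmert⁻¹: X=2887606.9017, Y=-2318457.6860, Z=-5181835.9553
→ Helmert⁻¹: X=2887203.3775, Y=-2318377.6104, Z=-5181295.8342
→ Helmert⁻¹: X=2886906.2144, Y=-2318333.9302, Z=-5180863.3543
→ geod (Bowring, a=6378388.000): φ=-54.63066200°, λ=-38.76625300°, h=3759.2860 m

φ=-54.630662°, λ=-38.766253°, h=3759.286 m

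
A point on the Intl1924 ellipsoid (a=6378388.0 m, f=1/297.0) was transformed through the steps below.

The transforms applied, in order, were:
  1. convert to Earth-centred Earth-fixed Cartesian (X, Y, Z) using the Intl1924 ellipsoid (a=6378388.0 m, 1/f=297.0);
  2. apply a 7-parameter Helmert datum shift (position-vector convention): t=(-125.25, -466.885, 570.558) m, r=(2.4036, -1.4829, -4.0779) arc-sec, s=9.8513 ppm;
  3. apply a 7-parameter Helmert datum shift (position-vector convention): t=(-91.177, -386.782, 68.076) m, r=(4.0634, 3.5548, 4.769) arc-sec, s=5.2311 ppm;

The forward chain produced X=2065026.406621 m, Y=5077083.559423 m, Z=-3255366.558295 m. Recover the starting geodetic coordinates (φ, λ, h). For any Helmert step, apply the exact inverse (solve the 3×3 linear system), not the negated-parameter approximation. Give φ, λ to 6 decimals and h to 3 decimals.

φ=-30.879996°, λ=67.867071°, h=3049.194 m

start: X=2065026.4066, Y=5077083.5594, Z=-3255366.5583 m
→ Helmert⁻¹: X=2065280.2781, Y=5077331.8972, Z=-3255482.0345
→ Helmert⁻¹: X=2065261.3841, Y=5077751.6472, Z=-3256094.5352
→ geod (Bowring, a=6378388.000): φ=-30.87999600°, λ=67.86707100°, h=3049.1940 m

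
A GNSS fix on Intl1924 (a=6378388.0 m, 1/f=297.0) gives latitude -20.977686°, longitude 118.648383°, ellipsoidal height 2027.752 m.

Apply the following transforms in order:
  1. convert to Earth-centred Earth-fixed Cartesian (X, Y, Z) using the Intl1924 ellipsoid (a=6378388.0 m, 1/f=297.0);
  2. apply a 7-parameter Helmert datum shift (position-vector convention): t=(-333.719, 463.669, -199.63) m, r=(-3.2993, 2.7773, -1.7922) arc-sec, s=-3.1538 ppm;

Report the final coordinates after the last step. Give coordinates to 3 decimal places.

X=-2857773.598 m, Y=5230881.027 m, Z=-2270080.791 m

start: φ=-20.977686°, λ=118.648383°, h=2027.752 m
→ ECEF (a=6378388.000, f=1/297.0): X=-2857463.7741, Y=5230445.3325, Z=-2269843.1317
→ Helmert 7p (PV): X=-2857773.5977, Y=5230881.0266, Z=-2270080.7913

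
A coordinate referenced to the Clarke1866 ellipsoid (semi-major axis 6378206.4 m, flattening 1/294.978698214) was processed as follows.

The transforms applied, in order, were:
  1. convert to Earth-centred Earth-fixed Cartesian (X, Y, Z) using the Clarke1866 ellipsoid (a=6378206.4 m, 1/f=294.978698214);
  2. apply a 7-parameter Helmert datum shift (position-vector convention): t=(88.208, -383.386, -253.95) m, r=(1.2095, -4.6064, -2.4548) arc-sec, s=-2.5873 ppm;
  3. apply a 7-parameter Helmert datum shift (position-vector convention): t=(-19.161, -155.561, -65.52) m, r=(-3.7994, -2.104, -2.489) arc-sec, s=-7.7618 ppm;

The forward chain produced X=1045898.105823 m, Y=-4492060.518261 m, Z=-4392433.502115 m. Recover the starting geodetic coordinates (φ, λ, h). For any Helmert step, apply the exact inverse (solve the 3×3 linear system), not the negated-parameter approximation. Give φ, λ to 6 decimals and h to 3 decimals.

start: X=1045898.1058, Y=-4492060.5183, Z=-4392433.5021 m
→ Helmert⁻¹: X=1045934.7827, Y=-4491846.2917, Z=-4392495.4840
→ Helmert⁻¹: X=1045804.6450, Y=-4491487.8355, Z=-4392249.9161
→ geod (Bowring, a=6378206.400): φ=-43.79858000°, λ=-76.89270700°, h=702.9860 m

φ=-43.798580°, λ=-76.892707°, h=702.986 m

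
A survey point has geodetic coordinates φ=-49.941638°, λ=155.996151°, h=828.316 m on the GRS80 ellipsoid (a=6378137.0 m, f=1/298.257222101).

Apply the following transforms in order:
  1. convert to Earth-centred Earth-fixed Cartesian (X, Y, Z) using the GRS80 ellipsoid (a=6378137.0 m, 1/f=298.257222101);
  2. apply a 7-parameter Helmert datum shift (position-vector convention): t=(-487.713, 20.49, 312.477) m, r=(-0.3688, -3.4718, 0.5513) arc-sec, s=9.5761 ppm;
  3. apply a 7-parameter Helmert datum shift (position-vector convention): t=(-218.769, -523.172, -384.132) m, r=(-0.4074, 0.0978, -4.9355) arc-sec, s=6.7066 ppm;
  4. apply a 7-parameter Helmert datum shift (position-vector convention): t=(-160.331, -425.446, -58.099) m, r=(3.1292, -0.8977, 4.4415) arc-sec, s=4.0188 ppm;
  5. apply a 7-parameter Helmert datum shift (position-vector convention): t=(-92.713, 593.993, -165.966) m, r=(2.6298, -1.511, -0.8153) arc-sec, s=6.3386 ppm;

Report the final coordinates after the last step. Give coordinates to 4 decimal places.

start: φ=-49.941638°, λ=155.996151°, h=828.316 m
→ ECEF (a=6378137.000, f=1/298.257222101): X=-3757636.0994, Y=1673309.8576, Z=-4859247.8226
→ Helmert 7p (PV): X=-3758082.4779, Y=1673327.6396, Z=-4859048.1184
→ Helmert 7p (PV): X=-3758288.7151, Y=1672896.0165, Z=-4859466.3613
→ Helmert 7p (PV): X=-3758479.0232, Y=1672470.0883, Z=-4859534.9670
→ Helmert 7p (PV): X=-3758553.3500, Y=1673151.4962, Z=-4859737.9452

X=-3758553.3500 m, Y=1673151.4962 m, Z=-4859737.9452 m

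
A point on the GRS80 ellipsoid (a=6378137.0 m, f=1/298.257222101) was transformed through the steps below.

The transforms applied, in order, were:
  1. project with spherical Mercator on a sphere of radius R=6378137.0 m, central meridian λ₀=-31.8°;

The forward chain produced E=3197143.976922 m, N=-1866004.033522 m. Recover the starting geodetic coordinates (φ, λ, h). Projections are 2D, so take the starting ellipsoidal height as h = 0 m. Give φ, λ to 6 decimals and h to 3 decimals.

start: E=3197143.9769, N=-1866004.0335 m
→ merc⁻¹: φ=-16.52846600°, λ=-3.07956700°

φ=-16.528466°, λ=-3.079567°, h=0.000 m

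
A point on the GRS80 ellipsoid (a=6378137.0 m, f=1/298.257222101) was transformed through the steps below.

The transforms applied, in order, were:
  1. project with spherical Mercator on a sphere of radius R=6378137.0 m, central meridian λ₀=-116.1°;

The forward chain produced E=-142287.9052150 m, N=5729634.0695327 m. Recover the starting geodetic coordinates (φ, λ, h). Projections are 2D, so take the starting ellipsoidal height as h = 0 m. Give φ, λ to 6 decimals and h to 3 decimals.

φ=45.682621°, λ=-117.378194°, h=0.000 m

start: E=-142287.9052, N=5729634.0695 m
→ merc⁻¹: φ=45.68262100°, λ=-117.37819400°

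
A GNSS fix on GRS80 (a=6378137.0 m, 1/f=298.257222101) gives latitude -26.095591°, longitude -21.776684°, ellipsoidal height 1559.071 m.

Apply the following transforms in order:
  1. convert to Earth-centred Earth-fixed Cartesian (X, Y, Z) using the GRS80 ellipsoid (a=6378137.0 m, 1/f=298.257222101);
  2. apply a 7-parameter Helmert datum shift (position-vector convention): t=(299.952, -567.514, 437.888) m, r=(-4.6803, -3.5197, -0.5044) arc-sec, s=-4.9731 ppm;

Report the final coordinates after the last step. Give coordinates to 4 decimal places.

start: φ=-26.095591°, λ=-21.776684°, h=1559.071 m
→ ECEF (a=6378137.000, f=1/298.257222101): X=5323942.2346, Y=-2126912.2535, Z=-2789262.4508
→ Helmert 7p (PV): X=5324258.1046, Y=-2127545.4993, Z=-2788671.5833

X=5324258.1046 m, Y=-2127545.4993 m, Z=-2788671.5833 m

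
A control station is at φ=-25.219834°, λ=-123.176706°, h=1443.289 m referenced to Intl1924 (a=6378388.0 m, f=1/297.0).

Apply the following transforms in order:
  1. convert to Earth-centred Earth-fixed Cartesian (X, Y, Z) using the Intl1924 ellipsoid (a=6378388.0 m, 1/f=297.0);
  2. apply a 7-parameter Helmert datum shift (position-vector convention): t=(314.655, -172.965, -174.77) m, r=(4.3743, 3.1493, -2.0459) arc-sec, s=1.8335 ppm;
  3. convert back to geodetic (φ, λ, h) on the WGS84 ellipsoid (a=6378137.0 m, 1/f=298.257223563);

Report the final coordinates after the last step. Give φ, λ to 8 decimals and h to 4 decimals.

φ=-25.22127230°, λ=-123.17437607°, h=1739.2627 m

start: φ=-25.219834°, λ=-123.176706°, h=1443.289 m
→ ECEF (a=6378388.000, f=1/297.0): X=-3160337.4935, Y=-4833789.9238, Z=-2701776.3638
→ Helmert 7p (PV): X=-3160117.8300, Y=-4833883.1075, Z=-2702010.3460
→ geod (Bowring, a=6378137.000): φ=-25.22127230°, λ=-123.17437607°, h=1739.2627 m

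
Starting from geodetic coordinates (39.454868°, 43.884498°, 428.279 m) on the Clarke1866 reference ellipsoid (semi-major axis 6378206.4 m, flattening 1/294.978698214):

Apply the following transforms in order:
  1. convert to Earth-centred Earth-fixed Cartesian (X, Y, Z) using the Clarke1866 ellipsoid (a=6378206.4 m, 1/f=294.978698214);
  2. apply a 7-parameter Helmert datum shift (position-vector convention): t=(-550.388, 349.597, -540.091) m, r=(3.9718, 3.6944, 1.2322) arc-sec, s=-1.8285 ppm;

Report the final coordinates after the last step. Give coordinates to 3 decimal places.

start: φ=39.454868°, λ=43.884498°, h=428.279 m
→ ECEF (a=6378206.400, f=1/294.978698214): X=3554575.2025, Y=3418792.2803, Z=4031511.0160
→ Helmert 7p (PV): X=3554070.0997, Y=3419079.2306, Z=4030965.7192

X=3554070.100 m, Y=3419079.231 m, Z=4030965.719 m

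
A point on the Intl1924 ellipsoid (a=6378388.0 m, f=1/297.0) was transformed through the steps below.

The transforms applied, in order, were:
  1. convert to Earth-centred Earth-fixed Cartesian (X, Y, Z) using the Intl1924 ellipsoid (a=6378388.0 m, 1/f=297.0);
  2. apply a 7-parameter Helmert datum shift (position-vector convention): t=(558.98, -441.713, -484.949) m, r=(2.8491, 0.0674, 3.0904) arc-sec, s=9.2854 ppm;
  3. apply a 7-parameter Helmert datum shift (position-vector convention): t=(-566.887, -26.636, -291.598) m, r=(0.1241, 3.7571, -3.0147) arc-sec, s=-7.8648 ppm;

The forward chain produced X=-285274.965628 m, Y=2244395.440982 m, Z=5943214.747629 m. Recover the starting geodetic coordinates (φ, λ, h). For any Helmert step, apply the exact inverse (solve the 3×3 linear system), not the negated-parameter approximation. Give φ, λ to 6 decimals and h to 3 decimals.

start: X=-285274.9656, Y=2244395.4410, Z=5943214.7476 m
→ Helmert⁻¹: X=-284851.3831, Y=2244439.1417, Z=5943546.5516
→ Helmert⁻¹: X=-285376.0200, Y=2244946.3887, Z=5943945.2061
→ geod (Bowring, a=6378388.000): φ=69.28507000°, λ=97.24454400°, h=546.9030 m

φ=69.285070°, λ=97.244544°, h=546.903 m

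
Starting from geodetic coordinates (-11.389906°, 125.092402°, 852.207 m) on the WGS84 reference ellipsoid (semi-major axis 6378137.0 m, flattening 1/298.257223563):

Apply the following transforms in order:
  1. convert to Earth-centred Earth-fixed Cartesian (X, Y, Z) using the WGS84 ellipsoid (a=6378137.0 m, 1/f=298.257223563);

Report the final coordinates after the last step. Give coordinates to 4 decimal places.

start: φ=-11.389906°, λ=125.092402°, h=852.207 m
→ ECEF (a=6378137.000, f=1/298.257223563): X=-3595506.4154, Y=5117330.5192, Z=-1251483.6079

X=-3595506.4154 m, Y=5117330.5192 m, Z=-1251483.6079 m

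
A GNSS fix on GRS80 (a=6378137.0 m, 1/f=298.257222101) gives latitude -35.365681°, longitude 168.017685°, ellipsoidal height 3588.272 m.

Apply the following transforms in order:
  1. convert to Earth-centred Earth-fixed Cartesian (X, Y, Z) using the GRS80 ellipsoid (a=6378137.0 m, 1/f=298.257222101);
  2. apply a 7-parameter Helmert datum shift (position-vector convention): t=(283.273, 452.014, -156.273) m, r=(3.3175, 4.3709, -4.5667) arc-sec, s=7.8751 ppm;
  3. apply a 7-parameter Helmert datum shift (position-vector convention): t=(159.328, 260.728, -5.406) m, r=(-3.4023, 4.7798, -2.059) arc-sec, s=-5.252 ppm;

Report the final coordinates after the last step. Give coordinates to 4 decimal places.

X=-5096159.6216 m, Y=1082519.8813 m, Z=-3673048.0339 m

start: φ=-35.365681°, λ=168.017685°, h=3588.272 m
→ ECEF (a=6378137.000, f=1/298.257222101): X=-5096460.6498, Y=1081642.1069, Z=-3673102.3598
→ Helmert 7p (PV): X=-5096271.4005, Y=1082274.5529, Z=-3673162.1634
→ Helmert 7p (PV): X=-5096159.6216, Y=1082519.8813, Z=-3673048.0339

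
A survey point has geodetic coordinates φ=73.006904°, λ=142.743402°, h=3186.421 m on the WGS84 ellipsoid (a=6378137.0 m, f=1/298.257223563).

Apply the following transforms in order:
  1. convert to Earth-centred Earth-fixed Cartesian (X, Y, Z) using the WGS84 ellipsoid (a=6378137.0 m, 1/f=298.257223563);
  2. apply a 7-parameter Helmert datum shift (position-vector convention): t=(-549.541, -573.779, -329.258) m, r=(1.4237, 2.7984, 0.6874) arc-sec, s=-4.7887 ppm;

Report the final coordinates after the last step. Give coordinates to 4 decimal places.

start: φ=73.006904°, λ=142.743402°, h=3186.421 m
→ ECEF (a=6378137.000, f=1/298.257223563): X=-1488963.1222, Y=1132504.5027, Z=6080514.6928
→ Helmert 7p (PV): X=-1489426.8131, Y=1131878.3690, Z=6080184.3346

X=-1489426.8131 m, Y=1131878.3690 m, Z=6080184.3346 m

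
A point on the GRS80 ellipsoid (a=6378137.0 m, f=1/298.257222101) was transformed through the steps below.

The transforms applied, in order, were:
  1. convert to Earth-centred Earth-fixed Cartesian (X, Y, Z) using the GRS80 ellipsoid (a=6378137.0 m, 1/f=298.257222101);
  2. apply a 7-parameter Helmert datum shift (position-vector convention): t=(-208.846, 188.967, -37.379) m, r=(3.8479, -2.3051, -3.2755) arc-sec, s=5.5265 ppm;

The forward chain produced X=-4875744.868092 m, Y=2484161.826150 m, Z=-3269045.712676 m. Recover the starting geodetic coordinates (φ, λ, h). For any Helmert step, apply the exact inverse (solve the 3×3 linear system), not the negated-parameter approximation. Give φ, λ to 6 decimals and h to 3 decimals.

φ=-31.024719°, λ=153.003862°, h=1435.296 m

start: X=-4875744.8681, Y=2484161.8261, Z=-3269045.7127 m
→ Helmert⁻¹: X=-4875585.0532, Y=2483820.7236, Z=-3268982.1168
→ geod (Bowring, a=6378137.000): φ=-31.02471900°, λ=153.00386200°, h=1435.2960 m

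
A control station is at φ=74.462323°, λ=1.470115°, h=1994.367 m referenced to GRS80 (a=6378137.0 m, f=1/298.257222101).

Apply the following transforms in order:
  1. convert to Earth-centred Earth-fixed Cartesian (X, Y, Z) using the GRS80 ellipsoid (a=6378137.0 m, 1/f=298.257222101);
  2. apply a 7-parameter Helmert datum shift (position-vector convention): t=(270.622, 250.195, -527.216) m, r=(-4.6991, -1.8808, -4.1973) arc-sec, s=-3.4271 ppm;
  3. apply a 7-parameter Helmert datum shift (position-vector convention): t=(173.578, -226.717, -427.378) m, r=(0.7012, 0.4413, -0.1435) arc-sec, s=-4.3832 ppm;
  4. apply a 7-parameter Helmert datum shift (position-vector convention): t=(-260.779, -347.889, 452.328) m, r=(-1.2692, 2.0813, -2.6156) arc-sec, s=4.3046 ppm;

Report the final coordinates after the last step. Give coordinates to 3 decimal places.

X=1714025.398 m, Y=43757.659 m, Z=6124352.644 m

start: φ=74.462323°, λ=1.470115°, h=1994.367 m
→ ECEF (a=6378137.000, f=1/298.257222101): X=1713827.4522, Y=43983.6323, Z=6124882.8432
→ Helmert 7p (PV): X=1714037.2470, Y=44338.3378, Z=6124349.2618
→ Helmert 7p (PV): X=1714216.4457, Y=44089.4142, Z=6123891.5232
→ Helmert 7p (PV): X=1714025.3978, Y=43757.6594, Z=6124352.6435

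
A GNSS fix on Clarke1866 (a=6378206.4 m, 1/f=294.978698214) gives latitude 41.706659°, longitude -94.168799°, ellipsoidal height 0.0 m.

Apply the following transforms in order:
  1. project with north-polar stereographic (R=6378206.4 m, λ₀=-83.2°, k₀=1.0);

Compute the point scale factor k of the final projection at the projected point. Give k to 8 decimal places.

start: φ=41.706659°, λ=-94.168799°, h=0.000 m
→ into stereo (λ₀=-83.2°): φ=41.70665900°, λ−λ₀=-10.96879900°
scale k = 1.20097246

1.20097246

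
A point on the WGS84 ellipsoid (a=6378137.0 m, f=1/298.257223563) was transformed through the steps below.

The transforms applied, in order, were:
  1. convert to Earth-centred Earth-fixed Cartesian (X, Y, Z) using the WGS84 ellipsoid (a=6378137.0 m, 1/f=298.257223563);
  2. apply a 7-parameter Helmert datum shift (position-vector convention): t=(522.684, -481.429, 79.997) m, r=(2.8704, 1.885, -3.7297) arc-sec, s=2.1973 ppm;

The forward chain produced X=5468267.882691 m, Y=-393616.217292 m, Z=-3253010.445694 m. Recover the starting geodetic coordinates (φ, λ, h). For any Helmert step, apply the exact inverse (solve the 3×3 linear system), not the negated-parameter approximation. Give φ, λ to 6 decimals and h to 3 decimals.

start: X=5468267.8827, Y=-393616.2173, Z=-3253010.4457 m
→ Helmert⁻¹: X=5467770.0207, Y=-393080.3252, Z=-3253027.8560
→ geod (Bowring, a=6378137.000): φ=-30.85462900°, λ=-4.11194400°, h=1871.5390 m

φ=-30.854629°, λ=-4.111944°, h=1871.539 m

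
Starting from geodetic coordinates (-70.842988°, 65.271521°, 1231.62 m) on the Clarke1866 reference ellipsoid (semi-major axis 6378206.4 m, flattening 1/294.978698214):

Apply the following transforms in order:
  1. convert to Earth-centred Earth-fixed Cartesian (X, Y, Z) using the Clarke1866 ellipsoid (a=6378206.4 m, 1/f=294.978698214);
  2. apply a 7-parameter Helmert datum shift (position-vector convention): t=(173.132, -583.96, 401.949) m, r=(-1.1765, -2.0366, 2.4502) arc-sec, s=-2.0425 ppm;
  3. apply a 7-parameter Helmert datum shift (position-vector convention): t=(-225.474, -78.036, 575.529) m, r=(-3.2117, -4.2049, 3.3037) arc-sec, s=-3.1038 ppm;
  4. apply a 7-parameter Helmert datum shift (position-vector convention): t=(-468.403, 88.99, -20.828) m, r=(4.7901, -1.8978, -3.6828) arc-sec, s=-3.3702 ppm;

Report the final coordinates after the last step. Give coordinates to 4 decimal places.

X=878080.4249 m, Y=1906692.3684 m, Z=-6002489.4836 m

start: φ=-70.842988°, λ=65.271521°, h=1231.620 m
→ ECEF (a=6378206.400, f=1/294.978698214): X=878390.9224, Y=1907261.1103, Z=-6003535.6323
→ Helmert 7p (PV): X=878598.8813, Y=1906649.4459, Z=-6003123.6268
→ Helmert 7p (PV): X=878462.5209, Y=1906486.0914, Z=-6002541.2422
→ Helmert 7p (PV): X=878080.4249, Y=1906692.3684, Z=-6002489.4836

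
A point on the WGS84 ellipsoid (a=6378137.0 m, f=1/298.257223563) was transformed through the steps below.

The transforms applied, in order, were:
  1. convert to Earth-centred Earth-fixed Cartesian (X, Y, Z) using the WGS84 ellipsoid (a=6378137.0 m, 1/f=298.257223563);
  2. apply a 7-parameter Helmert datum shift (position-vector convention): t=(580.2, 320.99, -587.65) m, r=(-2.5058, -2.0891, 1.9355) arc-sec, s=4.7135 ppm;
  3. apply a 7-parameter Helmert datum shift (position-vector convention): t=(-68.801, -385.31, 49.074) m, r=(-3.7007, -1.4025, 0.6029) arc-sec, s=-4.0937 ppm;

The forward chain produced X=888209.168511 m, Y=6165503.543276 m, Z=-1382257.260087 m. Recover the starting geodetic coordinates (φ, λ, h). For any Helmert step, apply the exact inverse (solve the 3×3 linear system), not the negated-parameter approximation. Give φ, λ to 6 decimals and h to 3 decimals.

start: X=888209.1685, Y=6165503.5433, Z=-1382257.2601 m
→ Helmert⁻¹: X=888290.2302, Y=6165936.2971, Z=-1382207.4067
→ Helmert⁻¹: X=887749.7086, Y=6165594.6991, Z=-1381547.3333
→ geod (Bowring, a=6378137.000): φ=-12.58657000°, λ=81.80661000°, h=3413.5280 m

φ=-12.586570°, λ=81.806610°, h=3413.528 m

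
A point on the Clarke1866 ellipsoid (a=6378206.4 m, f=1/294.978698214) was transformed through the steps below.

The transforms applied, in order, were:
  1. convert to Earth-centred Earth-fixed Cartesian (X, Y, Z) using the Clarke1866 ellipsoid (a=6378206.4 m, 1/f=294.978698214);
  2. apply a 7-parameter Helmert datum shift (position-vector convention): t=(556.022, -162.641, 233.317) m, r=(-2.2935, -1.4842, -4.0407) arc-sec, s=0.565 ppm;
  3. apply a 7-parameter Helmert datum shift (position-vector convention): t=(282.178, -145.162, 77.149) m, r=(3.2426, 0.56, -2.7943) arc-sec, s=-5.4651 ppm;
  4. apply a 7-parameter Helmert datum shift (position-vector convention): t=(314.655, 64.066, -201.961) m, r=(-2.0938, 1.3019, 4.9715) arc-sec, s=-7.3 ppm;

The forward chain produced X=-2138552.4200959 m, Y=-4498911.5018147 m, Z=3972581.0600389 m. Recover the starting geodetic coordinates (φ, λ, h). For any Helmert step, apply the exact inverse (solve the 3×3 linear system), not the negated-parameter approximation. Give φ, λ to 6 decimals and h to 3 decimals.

φ=38.759309°, λ=-115.436652°, h=1871.152 m

start: X=-2138552.4201, Y=-4498911.5018, Z=3972581.0600 m
→ Helmert⁻¹: X=-2139016.2013, Y=-4498997.1824, Z=3972752.8521
→ Helmert⁻¹: X=-2139259.9102, Y=-4498843.1340, Z=3972762.3307
→ Helmert⁻¹: X=-2139698.0085, Y=-4498764.0386, Z=3972492.1429
→ geod (Bowring, a=6378206.400): φ=38.75930900°, λ=-115.43665200°, h=1871.1520 m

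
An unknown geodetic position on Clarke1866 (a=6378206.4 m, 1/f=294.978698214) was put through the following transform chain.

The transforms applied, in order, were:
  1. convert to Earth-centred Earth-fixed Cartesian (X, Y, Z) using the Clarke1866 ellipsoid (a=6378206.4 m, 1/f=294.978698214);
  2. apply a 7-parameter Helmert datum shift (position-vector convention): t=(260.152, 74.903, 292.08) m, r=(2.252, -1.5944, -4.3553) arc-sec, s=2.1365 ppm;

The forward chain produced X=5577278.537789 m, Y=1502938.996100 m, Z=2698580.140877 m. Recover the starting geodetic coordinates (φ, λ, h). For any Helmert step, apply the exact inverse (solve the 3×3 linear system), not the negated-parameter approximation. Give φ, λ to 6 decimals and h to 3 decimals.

φ=25.188951°, λ=15.082945°, h=816.044 m

start: X=5577278.5378, Y=1502938.9961, Z=2698580.1409 m
→ Helmert⁻¹: X=5576995.5913, Y=1503008.1002, Z=2698222.7767
→ geod (Bowring, a=6378206.400): φ=25.18895100°, λ=15.08294500°, h=816.0440 m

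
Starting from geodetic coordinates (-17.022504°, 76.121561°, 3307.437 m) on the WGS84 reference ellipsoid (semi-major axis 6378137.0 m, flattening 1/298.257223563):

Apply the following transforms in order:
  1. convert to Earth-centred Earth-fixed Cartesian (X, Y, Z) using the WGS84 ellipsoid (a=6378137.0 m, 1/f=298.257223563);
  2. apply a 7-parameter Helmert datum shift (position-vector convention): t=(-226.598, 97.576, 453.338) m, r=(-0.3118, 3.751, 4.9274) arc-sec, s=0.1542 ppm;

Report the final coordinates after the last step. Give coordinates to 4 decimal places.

start: φ=-17.022504°, λ=76.121561°, h=3307.437 m
→ ECEF (a=6378137.000, f=1/298.257223563): X=1464031.6081, Y=5925438.4029, Z=-1856183.1890
→ Helmert 7p (PV): X=1463629.9293, Y=5925569.0605, Z=-1855765.7183

X=1463629.9293 m, Y=5925569.0605 m, Z=-1855765.7183 m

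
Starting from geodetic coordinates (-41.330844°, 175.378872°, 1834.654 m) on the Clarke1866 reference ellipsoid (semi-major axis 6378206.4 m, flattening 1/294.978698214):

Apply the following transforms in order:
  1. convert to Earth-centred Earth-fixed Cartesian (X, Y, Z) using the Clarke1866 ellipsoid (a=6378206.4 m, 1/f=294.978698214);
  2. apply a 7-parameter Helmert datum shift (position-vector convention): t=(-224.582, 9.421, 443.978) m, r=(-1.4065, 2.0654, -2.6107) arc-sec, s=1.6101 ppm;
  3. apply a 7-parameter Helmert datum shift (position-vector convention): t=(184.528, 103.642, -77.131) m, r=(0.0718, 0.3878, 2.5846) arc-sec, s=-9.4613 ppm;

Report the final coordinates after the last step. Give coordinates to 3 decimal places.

start: φ=-41.330844°, λ=175.378872°, h=1834.654 m
→ ECEF (a=6378206.400, f=1/294.978698214): X=-4782316.6767, Y=386551.0269, Z=-4191095.3676
→ Helmert 7p (PV): X=-4782586.0331, Y=386593.0216, Z=-4190612.8865
→ Helmert 7p (PV): X=-4782368.9785, Y=386634.5370, Z=-4190641.2426

X=-4782368.978 m, Y=386634.537 m, Z=-4190641.243 m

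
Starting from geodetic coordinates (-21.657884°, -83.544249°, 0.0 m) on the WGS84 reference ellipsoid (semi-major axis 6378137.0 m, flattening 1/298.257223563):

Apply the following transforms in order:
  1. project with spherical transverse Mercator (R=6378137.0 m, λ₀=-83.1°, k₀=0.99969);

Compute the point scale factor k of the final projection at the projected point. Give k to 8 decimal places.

start: φ=-21.657884°, λ=-83.544249°, h=0.000 m
→ into tm (λ₀=-83.1°): φ=-21.65788400°, λ−λ₀=-0.44424900°
scale k = 0.99971596

0.99971596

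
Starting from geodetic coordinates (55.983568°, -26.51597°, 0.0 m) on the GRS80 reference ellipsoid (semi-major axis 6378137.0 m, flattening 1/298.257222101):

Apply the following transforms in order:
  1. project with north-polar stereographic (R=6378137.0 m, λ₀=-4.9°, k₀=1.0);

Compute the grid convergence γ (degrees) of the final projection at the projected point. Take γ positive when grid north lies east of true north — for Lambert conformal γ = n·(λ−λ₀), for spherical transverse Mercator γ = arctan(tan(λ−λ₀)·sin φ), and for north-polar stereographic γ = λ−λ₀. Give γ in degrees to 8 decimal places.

-21.61597000

start: φ=55.983568°, λ=-26.515970°, h=0.000 m
→ into stereo (λ₀=-4.9°): φ=55.98356800°, λ−λ₀=-21.61597000°
convergence γ = -21.61597000°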